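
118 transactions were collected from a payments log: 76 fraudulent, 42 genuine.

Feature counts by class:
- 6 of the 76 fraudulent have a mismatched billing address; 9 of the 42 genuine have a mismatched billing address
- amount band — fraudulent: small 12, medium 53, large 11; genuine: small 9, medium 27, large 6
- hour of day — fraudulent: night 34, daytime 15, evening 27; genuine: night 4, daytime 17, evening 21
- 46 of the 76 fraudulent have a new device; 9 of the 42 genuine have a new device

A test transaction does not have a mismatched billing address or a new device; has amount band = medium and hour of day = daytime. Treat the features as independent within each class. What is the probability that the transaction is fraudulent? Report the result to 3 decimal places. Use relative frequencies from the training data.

fraudulent: (76/118) × (70/76) × (53/76) × (15/76) × (30/76) ≈ 0.0322302
genuine: (42/118) × (33/42) × (27/42) × (17/42) × (33/42) ≈ 0.0571756
P(fraudulent | x) = 0.0322302 / 0.0894058 ≈ 0.360

0.360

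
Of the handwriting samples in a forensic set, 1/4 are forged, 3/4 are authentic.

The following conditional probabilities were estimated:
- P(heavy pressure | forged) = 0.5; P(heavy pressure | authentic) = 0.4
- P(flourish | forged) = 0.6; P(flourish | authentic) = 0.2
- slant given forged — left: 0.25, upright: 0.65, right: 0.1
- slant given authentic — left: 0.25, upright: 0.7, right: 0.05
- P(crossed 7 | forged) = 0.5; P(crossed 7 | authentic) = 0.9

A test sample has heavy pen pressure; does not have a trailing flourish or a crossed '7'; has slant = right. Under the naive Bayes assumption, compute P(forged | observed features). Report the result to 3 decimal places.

0.676

forged: 0.25 × 0.5 × (1−0.6) × 0.1 × (1−0.5) = 0.0025
authentic: 0.75 × 0.4 × (1−0.2) × 0.05 × (1−0.9) = 0.0012
P(forged | x) = 0.0025 / 0.0037 ≈ 0.676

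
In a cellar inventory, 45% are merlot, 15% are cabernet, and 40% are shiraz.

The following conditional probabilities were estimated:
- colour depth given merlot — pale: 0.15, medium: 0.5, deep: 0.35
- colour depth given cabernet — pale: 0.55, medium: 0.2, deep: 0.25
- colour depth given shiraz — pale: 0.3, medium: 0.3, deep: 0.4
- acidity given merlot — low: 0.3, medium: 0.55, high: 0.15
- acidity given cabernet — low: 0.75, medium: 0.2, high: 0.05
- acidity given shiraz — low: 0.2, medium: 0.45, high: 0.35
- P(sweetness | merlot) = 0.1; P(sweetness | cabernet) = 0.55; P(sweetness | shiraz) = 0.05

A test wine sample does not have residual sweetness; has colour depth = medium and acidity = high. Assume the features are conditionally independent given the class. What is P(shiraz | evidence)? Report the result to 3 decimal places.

0.562

merlot: 0.45 × 0.5 × 0.15 × (1−0.1) = 0.030375
cabernet: 0.15 × 0.2 × 0.05 × (1−0.55) = 0.000675
shiraz: 0.4 × 0.3 × 0.35 × (1−0.05) = 0.0399
P(shiraz | x) = 0.0399 / 0.07095 ≈ 0.562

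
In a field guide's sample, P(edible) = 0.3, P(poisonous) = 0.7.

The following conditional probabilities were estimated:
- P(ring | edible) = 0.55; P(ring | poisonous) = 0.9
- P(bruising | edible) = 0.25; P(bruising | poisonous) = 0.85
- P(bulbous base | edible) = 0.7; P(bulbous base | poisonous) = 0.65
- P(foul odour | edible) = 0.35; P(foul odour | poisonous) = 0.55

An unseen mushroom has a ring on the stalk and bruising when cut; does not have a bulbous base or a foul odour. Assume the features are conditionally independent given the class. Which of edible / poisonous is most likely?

edible: 0.3 × 0.55 × 0.25 × (1−0.7) × (1−0.35) = 0.00804375
poisonous: 0.7 × 0.9 × 0.85 × (1−0.65) × (1−0.55) = 0.08434125
Highest score → poisonous.

poisonous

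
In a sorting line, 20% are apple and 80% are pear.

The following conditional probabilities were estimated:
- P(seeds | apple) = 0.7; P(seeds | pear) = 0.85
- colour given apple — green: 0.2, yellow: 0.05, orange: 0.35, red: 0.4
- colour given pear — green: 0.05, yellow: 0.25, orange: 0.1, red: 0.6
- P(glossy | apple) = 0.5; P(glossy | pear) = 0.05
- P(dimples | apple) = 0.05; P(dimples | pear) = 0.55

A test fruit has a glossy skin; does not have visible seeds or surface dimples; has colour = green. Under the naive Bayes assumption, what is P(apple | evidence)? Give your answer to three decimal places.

apple: 0.2 × (1−0.7) × 0.2 × 0.5 × (1−0.05) = 0.0057
pear: 0.8 × (1−0.85) × 0.05 × 0.05 × (1−0.55) = 0.000135
P(apple | x) = 0.0057 / 0.005835 ≈ 0.977

0.977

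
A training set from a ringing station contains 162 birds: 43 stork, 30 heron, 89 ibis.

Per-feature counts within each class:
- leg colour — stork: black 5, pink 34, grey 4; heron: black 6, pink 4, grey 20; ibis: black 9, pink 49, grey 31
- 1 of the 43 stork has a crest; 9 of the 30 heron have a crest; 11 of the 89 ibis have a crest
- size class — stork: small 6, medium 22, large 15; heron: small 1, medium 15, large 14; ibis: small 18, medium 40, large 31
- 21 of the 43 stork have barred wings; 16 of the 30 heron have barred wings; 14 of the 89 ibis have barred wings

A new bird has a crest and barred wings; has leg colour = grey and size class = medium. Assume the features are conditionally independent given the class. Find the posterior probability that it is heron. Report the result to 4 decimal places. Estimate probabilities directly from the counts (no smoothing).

0.8447

stork: (43/162) × (4/43) × (1/43) × (22/43) × (21/43) ≈ 0.000143477
heron: (30/162) × (20/30) × (9/30) × (15/30) × (16/30) ≈ 0.00987654
ibis: (89/162) × (31/89) × (11/89) × (40/89) × (14/89) ≈ 0.00167208
P(heron | x) = 0.00987654 / 0.011692097 ≈ 0.8447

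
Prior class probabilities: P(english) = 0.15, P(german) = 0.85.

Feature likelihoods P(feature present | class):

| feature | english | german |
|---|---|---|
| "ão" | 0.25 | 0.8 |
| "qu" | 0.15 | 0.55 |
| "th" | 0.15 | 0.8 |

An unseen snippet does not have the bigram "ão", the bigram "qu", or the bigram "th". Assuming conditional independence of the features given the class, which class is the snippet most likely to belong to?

english

english: 0.15 × (1−0.25) × (1−0.15) × (1−0.15) = 0.08128125
german: 0.85 × (1−0.8) × (1−0.55) × (1−0.8) = 0.0153
Highest score → english.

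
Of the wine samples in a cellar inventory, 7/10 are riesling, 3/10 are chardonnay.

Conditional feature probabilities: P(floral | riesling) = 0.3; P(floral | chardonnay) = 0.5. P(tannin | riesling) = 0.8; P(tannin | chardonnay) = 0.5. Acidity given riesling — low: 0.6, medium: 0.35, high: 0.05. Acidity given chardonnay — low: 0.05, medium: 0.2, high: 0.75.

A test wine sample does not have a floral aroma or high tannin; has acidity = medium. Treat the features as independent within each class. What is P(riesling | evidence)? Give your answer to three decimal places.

riesling: 0.7 × (1−0.3) × (1−0.8) × 0.35 = 0.0343
chardonnay: 0.3 × (1−0.5) × (1−0.5) × 0.2 = 0.015
P(riesling | x) = 0.0343 / 0.0493 ≈ 0.696

0.696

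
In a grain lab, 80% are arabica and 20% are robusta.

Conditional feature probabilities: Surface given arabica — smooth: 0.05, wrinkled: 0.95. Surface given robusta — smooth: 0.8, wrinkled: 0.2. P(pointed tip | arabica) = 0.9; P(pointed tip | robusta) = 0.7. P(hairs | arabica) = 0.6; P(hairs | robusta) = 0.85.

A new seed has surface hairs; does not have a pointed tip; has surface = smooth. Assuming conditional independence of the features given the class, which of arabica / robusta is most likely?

robusta

arabica: 0.8 × 0.05 × (1−0.9) × 0.6 = 0.0024
robusta: 0.2 × 0.8 × (1−0.7) × 0.85 = 0.0408
Highest score → robusta.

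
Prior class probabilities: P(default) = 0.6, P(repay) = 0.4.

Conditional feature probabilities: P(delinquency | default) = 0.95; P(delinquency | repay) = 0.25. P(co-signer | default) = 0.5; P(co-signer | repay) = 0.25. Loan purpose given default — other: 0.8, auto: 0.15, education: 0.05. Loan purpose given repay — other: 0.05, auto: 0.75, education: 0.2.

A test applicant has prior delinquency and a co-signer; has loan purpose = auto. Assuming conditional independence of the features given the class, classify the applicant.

default

default: 0.6 × 0.95 × 0.5 × 0.15 = 0.04275
repay: 0.4 × 0.25 × 0.25 × 0.75 = 0.01875
Highest score → default.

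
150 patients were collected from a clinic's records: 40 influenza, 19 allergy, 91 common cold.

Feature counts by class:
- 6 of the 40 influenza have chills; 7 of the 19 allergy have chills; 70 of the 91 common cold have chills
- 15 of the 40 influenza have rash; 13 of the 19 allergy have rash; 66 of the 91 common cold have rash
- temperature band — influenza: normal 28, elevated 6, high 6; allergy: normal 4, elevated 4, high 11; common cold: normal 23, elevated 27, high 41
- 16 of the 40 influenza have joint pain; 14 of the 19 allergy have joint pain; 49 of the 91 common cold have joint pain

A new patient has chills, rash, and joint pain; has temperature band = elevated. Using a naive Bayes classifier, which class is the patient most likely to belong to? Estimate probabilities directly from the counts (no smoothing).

influenza: (40/150) × (6/40) × (15/40) × (6/40) × (16/40) = 0.0009
allergy: (19/150) × (7/19) × (13/19) × (4/19) × (14/19) ≈ 0.0049531
common cold: (91/150) × (70/91) × (66/91) × (27/91) × (49/91) ≈ 0.0540737
Highest score → common cold.

common cold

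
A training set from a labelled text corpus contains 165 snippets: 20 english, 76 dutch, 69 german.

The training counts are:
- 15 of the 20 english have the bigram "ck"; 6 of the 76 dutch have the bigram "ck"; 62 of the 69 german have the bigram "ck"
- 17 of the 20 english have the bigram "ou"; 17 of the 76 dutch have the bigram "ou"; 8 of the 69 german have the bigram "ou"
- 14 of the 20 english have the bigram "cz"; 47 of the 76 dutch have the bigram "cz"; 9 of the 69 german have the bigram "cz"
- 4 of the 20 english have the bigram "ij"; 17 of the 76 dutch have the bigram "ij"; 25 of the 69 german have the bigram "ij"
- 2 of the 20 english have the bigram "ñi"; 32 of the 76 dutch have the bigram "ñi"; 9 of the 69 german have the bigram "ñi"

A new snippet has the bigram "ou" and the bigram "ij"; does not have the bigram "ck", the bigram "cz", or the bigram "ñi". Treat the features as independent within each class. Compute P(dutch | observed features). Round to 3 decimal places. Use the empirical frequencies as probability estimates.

0.631

english: (20/165) × (5/20) × (17/20) × (6/20) × (4/20) × (18/20) ≈ 0.00139091
dutch: (76/165) × (70/76) × (17/76) × (29/76) × (17/76) × (44/76) ≈ 0.0046893
german: (69/165) × (7/69) × (8/69) × (60/69) × (25/69) × (60/69) ≈ 0.00134757
P(dutch | x) = 0.0046893 / 0.00742778 ≈ 0.631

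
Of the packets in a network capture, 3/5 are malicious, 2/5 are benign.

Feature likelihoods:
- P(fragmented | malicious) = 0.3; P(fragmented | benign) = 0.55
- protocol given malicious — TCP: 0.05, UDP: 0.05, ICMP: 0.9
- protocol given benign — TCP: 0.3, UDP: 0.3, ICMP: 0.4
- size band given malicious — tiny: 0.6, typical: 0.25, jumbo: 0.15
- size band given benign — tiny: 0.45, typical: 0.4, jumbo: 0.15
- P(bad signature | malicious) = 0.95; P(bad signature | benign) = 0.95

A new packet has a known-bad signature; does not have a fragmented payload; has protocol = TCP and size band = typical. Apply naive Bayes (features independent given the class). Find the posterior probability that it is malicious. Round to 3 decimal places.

malicious: 0.6 × (1−0.3) × 0.05 × 0.25 × 0.95 = 0.0049875
benign: 0.4 × (1−0.55) × 0.3 × 0.4 × 0.95 = 0.02052
P(malicious | x) = 0.0049875 / 0.0255075 ≈ 0.196

0.196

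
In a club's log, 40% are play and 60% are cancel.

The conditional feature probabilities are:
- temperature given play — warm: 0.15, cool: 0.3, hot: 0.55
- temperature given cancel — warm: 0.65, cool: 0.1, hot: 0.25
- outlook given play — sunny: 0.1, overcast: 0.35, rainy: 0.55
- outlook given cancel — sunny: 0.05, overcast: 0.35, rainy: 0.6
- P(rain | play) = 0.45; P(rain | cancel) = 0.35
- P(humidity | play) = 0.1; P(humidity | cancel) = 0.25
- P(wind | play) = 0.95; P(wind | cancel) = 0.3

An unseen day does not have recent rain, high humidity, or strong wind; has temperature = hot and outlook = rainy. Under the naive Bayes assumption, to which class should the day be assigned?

cancel

play: 0.4 × 0.55 × 0.55 × (1−0.45) × (1−0.1) × (1−0.95) = 0.00299475
cancel: 0.6 × 0.25 × 0.6 × (1−0.35) × (1−0.25) × (1−0.3) = 0.0307125
Highest score → cancel.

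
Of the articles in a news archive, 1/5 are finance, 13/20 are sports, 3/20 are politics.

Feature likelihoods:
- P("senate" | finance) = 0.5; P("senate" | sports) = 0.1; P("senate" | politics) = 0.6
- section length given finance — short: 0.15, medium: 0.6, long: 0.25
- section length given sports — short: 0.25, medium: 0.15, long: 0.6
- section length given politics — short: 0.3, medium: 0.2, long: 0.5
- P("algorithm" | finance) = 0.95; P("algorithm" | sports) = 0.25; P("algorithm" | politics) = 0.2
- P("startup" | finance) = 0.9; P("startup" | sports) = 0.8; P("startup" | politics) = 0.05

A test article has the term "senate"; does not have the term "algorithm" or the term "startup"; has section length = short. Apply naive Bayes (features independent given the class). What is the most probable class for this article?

finance: 0.2 × 0.5 × 0.15 × (1−0.95) × (1−0.9) = 0.000075
sports: 0.65 × 0.1 × 0.25 × (1−0.25) × (1−0.8) = 0.0024375
politics: 0.15 × 0.6 × 0.3 × (1−0.2) × (1−0.05) = 0.02052
Highest score → politics.

politics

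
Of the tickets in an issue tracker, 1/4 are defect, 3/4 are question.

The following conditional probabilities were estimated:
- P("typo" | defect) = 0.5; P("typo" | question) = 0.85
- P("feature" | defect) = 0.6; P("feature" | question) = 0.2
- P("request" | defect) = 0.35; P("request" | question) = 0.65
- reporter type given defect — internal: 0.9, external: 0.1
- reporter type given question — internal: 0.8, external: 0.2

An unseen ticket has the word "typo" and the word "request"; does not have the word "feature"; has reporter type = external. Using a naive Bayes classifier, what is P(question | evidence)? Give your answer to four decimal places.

0.9743

defect: 0.25 × 0.5 × (1−0.6) × 0.35 × 0.1 = 0.00175
question: 0.75 × 0.85 × (1−0.2) × 0.65 × 0.2 = 0.0663
P(question | x) = 0.0663 / 0.06805 ≈ 0.9743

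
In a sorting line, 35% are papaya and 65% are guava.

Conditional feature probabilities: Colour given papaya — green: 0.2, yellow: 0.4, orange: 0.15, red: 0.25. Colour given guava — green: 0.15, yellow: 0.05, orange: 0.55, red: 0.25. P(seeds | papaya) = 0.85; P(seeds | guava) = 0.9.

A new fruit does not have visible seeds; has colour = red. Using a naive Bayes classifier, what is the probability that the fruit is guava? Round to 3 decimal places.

0.553

papaya: 0.35 × 0.25 × (1−0.85) = 0.013125
guava: 0.65 × 0.25 × (1−0.9) = 0.01625
P(guava | x) = 0.01625 / 0.029375 ≈ 0.553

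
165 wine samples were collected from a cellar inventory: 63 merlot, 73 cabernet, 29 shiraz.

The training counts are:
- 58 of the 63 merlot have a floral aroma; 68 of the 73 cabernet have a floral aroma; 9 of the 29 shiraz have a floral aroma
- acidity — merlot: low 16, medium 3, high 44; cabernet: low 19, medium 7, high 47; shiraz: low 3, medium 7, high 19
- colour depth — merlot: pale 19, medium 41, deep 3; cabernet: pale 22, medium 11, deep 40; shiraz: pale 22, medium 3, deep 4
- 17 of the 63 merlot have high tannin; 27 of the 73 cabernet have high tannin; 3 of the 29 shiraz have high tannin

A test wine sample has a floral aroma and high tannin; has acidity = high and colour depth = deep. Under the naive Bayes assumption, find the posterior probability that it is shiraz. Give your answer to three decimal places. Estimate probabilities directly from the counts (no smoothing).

merlot: (63/165) × (58/63) × (44/63) × (3/63) × (17/63) ≈ 0.00315461
cabernet: (73/165) × (68/73) × (47/73) × (40/73) × (27/73) ≈ 0.0537747
shiraz: (29/165) × (9/29) × (19/29) × (4/29) × (3/29) ≈ 0.000509917
P(shiraz | x) = 0.000509917 / 0.057439227 ≈ 0.009

0.009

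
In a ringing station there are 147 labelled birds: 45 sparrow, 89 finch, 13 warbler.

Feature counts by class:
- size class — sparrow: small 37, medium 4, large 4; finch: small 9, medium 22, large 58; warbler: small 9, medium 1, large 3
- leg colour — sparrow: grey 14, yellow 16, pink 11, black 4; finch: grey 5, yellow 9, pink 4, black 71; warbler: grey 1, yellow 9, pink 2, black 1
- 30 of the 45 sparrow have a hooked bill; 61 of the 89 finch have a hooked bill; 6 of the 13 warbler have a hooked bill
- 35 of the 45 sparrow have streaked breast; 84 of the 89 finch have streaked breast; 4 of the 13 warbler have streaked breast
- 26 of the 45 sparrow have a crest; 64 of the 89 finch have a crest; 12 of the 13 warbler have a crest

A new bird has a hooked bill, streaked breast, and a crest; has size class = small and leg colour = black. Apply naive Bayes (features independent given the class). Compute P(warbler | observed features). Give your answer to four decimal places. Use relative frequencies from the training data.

sparrow: (45/147) × (37/45) × (4/45) × (30/45) × (35/45) × (26/45) ≈ 0.00670281
finch: (89/147) × (9/89) × (71/89) × (61/89) × (84/89) × (64/89) ≈ 0.0227202
warbler: (13/147) × (9/13) × (1/13) × (6/13) × (4/13) × (12/13) ≈ 0.000617368
P(warbler | x) = 0.000617368 / 0.030040378 ≈ 0.0206

0.0206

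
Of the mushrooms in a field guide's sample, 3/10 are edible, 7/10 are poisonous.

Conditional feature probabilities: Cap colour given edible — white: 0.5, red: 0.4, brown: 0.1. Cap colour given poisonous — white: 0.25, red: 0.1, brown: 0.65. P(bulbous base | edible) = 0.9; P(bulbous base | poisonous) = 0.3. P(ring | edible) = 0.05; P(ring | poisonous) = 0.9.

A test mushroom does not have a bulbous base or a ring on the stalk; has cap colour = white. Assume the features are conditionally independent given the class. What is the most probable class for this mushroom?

edible

edible: 0.3 × 0.5 × (1−0.9) × (1−0.05) = 0.01425
poisonous: 0.7 × 0.25 × (1−0.3) × (1−0.9) = 0.01225
Highest score → edible.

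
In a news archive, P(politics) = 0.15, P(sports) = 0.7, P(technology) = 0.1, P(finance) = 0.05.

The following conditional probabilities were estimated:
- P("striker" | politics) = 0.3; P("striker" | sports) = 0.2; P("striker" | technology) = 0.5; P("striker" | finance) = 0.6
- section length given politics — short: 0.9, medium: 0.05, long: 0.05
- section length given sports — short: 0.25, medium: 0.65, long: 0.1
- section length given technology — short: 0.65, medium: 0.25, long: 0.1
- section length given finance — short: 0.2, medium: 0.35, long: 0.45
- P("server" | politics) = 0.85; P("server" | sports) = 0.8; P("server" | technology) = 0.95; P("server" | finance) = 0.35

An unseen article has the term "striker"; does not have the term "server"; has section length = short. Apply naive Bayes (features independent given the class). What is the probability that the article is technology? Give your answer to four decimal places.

politics: 0.15 × 0.3 × 0.9 × (1−0.85) = 0.006075
sports: 0.7 × 0.2 × 0.25 × (1−0.8) = 0.007
technology: 0.1 × 0.5 × 0.65 × (1−0.95) = 0.001625
finance: 0.05 × 0.6 × 0.2 × (1−0.35) = 0.0039
P(technology | x) = 0.001625 / 0.0186 ≈ 0.0874

0.0874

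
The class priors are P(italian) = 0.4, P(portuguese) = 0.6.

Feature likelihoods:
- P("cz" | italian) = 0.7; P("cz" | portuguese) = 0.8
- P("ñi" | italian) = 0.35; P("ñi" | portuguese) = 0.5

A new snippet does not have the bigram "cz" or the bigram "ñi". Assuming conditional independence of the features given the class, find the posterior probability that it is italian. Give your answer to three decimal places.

0.565

italian: 0.4 × (1−0.7) × (1−0.35) = 0.078
portuguese: 0.6 × (1−0.8) × (1−0.5) = 0.06
P(italian | x) = 0.078 / 0.138 ≈ 0.565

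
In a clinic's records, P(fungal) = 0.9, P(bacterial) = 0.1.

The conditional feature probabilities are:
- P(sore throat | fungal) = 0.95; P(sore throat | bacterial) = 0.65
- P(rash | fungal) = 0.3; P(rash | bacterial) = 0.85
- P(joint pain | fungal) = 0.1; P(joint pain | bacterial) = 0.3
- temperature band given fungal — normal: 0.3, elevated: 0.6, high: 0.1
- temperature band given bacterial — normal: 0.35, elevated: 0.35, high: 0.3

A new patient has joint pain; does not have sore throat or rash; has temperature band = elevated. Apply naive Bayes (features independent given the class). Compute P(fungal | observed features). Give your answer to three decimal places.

fungal: 0.9 × (1−0.95) × (1−0.3) × 0.1 × 0.6 = 0.00189
bacterial: 0.1 × (1−0.65) × (1−0.85) × 0.3 × 0.35 = 0.00055125
P(fungal | x) = 0.00189 / 0.00244125 ≈ 0.774

0.774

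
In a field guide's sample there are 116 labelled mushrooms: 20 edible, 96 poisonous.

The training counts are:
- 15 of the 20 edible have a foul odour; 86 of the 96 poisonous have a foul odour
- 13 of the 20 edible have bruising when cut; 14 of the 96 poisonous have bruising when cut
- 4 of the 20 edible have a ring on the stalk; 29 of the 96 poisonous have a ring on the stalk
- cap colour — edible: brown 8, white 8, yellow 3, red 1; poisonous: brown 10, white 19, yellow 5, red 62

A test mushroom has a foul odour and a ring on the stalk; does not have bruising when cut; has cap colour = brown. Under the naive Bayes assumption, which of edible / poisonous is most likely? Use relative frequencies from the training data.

poisonous

edible: (20/116) × (15/20) × (7/20) × (4/20) × (8/20) ≈ 0.00362069
poisonous: (96/116) × (86/96) × (82/96) × (29/96) × (10/96) ≈ 0.0199268
Highest score → poisonous.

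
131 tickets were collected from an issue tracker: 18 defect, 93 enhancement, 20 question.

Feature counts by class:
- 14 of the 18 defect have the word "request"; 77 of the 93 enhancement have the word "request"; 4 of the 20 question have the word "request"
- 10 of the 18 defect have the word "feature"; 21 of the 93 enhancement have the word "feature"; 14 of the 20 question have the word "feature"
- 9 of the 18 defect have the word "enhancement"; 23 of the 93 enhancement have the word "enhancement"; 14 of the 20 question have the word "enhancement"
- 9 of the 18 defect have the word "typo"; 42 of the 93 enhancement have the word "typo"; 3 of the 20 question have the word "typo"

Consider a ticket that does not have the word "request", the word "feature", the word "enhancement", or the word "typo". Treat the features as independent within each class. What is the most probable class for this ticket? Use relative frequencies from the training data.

defect: (18/131) × (4/18) × (8/18) × (9/18) × (9/18) ≈ 0.00339271
enhancement: (93/131) × (16/93) × (72/93) × (70/93) × (51/93) ≈ 0.0390302
question: (20/131) × (16/20) × (6/20) × (6/20) × (17/20) ≈ 0.00934351
Highest score → enhancement.

enhancement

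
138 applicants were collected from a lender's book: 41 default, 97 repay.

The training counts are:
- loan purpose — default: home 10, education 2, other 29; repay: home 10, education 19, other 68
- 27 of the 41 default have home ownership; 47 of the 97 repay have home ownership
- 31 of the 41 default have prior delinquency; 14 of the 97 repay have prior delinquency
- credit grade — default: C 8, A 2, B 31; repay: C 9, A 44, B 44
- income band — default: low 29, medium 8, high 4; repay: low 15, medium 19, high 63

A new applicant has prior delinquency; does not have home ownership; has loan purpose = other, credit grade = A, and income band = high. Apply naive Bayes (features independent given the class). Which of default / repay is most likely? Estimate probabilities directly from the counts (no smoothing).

repay

default: (41/138) × (29/41) × (14/41) × (31/41) × (2/41) × (4/41) ≈ 0.000258204
repay: (97/138) × (68/97) × (50/97) × (14/97) × (44/97) × (63/97) ≈ 0.0108003
Highest score → repay.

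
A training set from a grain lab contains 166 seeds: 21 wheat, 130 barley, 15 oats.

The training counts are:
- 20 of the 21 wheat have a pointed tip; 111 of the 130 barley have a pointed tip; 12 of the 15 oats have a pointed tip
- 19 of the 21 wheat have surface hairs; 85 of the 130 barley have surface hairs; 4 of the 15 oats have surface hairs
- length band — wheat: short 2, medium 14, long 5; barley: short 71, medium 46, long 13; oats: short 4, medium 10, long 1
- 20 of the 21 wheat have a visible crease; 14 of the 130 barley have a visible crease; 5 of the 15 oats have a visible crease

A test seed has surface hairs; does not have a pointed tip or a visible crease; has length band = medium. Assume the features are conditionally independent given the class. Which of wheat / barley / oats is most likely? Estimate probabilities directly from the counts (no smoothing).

barley

wheat: (21/166) × (1/21) × (19/21) × (14/21) × (1/21) ≈ 0.000173028
barley: (130/166) × (19/130) × (85/130) × (46/130) × (116/130) ≈ 0.0236293
oats: (15/166) × (3/15) × (4/15) × (10/15) × (10/15) ≈ 0.0021419
Highest score → barley.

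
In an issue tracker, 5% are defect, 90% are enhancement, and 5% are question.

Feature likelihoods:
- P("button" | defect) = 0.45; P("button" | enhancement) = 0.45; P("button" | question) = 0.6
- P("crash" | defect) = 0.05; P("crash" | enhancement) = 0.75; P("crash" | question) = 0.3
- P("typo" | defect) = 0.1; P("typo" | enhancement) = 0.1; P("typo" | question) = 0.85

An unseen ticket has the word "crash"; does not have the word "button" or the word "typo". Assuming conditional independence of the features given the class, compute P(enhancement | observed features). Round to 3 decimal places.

0.994

defect: 0.05 × (1−0.45) × 0.05 × (1−0.1) = 0.0012375
enhancement: 0.9 × (1−0.45) × 0.75 × (1−0.1) = 0.334125
question: 0.05 × (1−0.6) × 0.3 × (1−0.85) = 0.0009
P(enhancement | x) = 0.334125 / 0.3362625 ≈ 0.994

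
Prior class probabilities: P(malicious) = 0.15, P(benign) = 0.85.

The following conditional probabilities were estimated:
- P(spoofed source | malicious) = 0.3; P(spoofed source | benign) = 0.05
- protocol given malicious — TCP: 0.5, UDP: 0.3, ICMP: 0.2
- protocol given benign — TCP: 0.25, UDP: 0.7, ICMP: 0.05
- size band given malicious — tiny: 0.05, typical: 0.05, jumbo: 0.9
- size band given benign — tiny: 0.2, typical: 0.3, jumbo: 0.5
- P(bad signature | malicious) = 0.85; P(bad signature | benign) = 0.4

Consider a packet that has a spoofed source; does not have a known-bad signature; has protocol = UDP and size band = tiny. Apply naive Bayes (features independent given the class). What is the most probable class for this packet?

benign

malicious: 0.15 × 0.3 × 0.3 × 0.05 × (1−0.85) = 0.00010125
benign: 0.85 × 0.05 × 0.7 × 0.2 × (1−0.4) = 0.00357
Highest score → benign.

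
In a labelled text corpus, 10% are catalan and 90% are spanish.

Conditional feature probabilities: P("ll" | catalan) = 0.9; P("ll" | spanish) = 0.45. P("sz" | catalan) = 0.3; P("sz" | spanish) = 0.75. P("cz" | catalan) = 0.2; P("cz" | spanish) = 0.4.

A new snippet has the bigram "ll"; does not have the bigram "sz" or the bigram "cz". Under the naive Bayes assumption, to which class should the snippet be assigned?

spanish

catalan: 0.1 × 0.9 × (1−0.3) × (1−0.2) = 0.0504
spanish: 0.9 × 0.45 × (1−0.75) × (1−0.4) = 0.06075
Highest score → spanish.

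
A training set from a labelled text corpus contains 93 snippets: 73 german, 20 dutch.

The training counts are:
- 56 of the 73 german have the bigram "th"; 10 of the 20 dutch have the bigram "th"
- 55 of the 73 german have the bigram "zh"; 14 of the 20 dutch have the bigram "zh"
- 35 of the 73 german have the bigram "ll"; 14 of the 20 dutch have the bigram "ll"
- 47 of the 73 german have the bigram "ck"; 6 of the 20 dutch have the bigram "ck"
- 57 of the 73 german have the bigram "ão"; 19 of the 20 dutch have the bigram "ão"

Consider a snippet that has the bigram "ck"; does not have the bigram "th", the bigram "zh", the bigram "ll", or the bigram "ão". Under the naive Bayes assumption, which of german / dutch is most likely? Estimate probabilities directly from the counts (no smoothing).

german: (73/93) × (17/73) × (18/73) × (38/73) × (47/73) × (16/73) ≈ 0.00331092
dutch: (20/93) × (10/20) × (6/20) × (6/20) × (6/20) × (1/20) ≈ 0.000145161
Highest score → german.

german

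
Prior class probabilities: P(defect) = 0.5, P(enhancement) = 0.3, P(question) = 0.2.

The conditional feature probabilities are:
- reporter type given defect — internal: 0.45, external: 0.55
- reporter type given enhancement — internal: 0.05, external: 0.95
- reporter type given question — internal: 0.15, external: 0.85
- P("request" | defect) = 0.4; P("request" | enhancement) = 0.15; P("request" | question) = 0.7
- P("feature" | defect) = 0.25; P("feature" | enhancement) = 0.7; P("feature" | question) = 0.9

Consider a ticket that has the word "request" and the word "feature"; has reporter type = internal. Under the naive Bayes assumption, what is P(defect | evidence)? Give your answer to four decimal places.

0.5236

defect: 0.5 × 0.45 × 0.4 × 0.25 = 0.0225
enhancement: 0.3 × 0.05 × 0.15 × 0.7 = 0.001575
question: 0.2 × 0.15 × 0.7 × 0.9 = 0.0189
P(defect | x) = 0.0225 / 0.042975 ≈ 0.5236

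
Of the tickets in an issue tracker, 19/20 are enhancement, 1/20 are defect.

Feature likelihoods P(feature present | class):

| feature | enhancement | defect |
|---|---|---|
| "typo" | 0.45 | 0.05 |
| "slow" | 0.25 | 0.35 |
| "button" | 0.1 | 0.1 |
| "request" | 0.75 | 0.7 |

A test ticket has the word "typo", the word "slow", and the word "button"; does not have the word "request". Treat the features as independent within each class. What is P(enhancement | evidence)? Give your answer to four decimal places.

0.9903

enhancement: 0.95 × 0.45 × 0.25 × 0.1 × (1−0.75) = 0.002671875
defect: 0.05 × 0.05 × 0.35 × 0.1 × (1−0.7) = 0.00002625
P(enhancement | x) = 0.002671875 / 0.002698125 ≈ 0.9903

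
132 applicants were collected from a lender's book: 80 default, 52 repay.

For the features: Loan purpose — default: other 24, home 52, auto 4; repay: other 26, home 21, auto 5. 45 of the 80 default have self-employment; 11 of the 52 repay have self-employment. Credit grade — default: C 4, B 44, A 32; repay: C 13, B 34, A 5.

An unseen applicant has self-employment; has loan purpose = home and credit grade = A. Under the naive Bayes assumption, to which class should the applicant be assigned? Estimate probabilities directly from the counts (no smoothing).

default: (80/132) × (52/80) × (45/80) × (32/80) ≈ 0.0886364
repay: (52/132) × (21/52) × (11/52) × (5/52) ≈ 0.00323595
Highest score → default.

default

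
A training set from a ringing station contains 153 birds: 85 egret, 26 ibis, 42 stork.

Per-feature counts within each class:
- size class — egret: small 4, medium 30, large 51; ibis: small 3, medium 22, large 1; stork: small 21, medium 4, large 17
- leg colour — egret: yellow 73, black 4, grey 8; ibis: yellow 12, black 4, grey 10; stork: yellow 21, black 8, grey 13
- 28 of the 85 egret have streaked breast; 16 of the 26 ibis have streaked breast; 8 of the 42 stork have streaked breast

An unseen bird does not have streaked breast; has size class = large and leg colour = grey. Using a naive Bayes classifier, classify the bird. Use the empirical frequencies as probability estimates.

egret: (85/153) × (51/85) × (8/85) × (57/85) ≈ 0.0210381
ibis: (26/153) × (1/26) × (10/26) × (10/26) ≈ 0.000966856
stork: (42/153) × (17/42) × (13/42) × (34/42) ≈ 0.0278408
Highest score → stork.

stork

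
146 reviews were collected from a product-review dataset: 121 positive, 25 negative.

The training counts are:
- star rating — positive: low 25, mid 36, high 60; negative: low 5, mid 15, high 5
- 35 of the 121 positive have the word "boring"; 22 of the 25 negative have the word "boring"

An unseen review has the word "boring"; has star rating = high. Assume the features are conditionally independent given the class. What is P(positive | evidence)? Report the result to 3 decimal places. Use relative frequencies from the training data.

0.798

positive: (121/146) × (60/121) × (35/121) ≈ 0.118872
negative: (25/146) × (5/25) × (22/25) ≈ 0.030137
P(positive | x) = 0.118872 / 0.149009 ≈ 0.798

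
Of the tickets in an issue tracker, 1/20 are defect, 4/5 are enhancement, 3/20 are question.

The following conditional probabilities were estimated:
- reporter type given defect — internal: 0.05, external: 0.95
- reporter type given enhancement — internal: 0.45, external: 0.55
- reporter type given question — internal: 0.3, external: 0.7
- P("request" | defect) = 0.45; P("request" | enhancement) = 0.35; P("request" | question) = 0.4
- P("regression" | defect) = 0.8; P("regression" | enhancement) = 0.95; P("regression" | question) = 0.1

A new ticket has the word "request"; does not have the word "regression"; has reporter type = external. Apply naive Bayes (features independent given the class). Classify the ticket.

defect: 0.05 × 0.95 × 0.45 × (1−0.8) = 0.004275
enhancement: 0.8 × 0.55 × 0.35 × (1−0.95) = 0.0077
question: 0.15 × 0.7 × 0.4 × (1−0.1) = 0.0378
Highest score → question.

question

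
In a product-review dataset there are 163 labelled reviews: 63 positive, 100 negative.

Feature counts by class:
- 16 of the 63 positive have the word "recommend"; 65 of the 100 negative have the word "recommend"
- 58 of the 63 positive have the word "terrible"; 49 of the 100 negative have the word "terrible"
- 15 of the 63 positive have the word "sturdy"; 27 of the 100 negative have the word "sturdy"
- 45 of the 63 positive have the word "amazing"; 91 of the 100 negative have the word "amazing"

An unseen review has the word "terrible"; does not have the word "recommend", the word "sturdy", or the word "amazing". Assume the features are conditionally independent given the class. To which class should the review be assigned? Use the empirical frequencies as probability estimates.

positive: (63/163) × (47/63) × (58/63) × (48/63) × (18/63) ≈ 0.057787
negative: (100/163) × (35/100) × (49/100) × (73/100) × (9/100) ≈ 0.00691261
Highest score → positive.

positive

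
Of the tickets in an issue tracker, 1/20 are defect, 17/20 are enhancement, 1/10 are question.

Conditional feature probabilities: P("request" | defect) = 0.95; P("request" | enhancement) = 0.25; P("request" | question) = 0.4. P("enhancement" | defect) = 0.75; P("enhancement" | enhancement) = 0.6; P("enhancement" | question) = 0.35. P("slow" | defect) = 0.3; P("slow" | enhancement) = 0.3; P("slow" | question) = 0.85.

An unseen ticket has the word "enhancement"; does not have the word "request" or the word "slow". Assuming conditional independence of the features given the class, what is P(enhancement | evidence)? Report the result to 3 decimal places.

0.984

defect: 0.05 × (1−0.95) × 0.75 × (1−0.3) = 0.0013125
enhancement: 0.85 × (1−0.25) × 0.6 × (1−0.3) = 0.26775
question: 0.1 × (1−0.4) × 0.35 × (1−0.85) = 0.00315
P(enhancement | x) = 0.26775 / 0.2722125 ≈ 0.984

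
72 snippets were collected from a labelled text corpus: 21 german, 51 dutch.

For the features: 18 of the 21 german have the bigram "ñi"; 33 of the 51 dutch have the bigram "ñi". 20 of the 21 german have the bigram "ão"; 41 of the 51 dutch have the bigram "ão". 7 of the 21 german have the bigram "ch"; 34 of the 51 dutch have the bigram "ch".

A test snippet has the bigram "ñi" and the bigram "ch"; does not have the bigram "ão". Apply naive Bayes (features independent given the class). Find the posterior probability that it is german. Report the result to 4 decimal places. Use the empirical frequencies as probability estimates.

0.0621

german: (21/72) × (18/21) × (1/21) × (7/21) ≈ 0.00396825
dutch: (51/72) × (33/51) × (10/51) × (34/51) ≈ 0.0599129
P(german | x) = 0.00396825 / 0.06388115 ≈ 0.0621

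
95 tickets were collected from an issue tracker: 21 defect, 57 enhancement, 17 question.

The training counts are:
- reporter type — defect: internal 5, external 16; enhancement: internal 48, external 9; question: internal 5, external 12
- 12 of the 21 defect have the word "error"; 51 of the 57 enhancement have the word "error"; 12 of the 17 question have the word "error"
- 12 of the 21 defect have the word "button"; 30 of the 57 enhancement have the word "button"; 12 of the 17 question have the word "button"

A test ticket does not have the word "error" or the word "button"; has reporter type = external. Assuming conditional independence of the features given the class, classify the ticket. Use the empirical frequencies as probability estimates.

defect: (21/95) × (16/21) × (9/21) × (9/21) ≈ 0.0309345
enhancement: (57/95) × (9/57) × (6/57) × (27/57) ≈ 0.00472372
question: (17/95) × (12/17) × (5/17) × (5/17) ≈ 0.010927
Highest score → defect.

defect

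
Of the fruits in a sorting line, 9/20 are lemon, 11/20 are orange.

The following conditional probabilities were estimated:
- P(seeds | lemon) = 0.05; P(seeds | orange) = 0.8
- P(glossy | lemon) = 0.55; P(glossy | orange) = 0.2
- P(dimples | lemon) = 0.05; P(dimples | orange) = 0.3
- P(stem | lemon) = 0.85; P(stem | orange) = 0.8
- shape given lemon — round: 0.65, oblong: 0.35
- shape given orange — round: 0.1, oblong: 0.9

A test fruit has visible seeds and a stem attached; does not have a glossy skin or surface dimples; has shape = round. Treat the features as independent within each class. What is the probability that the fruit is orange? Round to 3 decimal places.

lemon: 0.45 × 0.05 × (1−0.55) × (1−0.05) × 0.85 × 0.65 = 0.005314359375
orange: 0.55 × 0.8 × (1−0.2) × (1−0.3) × 0.8 × 0.1 = 0.019712
P(orange | x) = 0.019712 / 0.025026359375 ≈ 0.788

0.788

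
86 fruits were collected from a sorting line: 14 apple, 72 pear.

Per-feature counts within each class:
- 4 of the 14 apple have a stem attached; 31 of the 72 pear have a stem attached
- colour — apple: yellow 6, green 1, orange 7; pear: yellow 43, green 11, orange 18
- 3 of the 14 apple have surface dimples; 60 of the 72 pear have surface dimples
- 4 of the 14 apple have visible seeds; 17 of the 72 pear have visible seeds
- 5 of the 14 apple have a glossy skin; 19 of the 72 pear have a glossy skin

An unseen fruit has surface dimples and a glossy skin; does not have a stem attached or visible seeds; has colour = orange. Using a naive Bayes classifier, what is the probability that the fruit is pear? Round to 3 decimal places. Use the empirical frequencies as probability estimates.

apple: (14/86) × (10/14) × (7/14) × (3/14) × (10/14) × (5/14) ≈ 0.00317818
pear: (72/86) × (41/72) × (18/72) × (60/72) × (55/72) × (19/72) ≈ 0.0200214
P(pear | x) = 0.0200214 / 0.02319958 ≈ 0.863

0.863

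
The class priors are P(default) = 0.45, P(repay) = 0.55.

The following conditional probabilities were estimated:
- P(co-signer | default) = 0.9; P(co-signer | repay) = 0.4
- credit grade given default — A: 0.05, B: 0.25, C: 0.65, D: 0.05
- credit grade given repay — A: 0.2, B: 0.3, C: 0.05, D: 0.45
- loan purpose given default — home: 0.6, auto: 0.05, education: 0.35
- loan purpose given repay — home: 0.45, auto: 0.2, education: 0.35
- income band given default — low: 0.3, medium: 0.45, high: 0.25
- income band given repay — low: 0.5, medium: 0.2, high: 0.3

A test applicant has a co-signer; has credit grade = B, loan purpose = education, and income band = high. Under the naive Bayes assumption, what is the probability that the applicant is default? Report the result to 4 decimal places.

default: 0.45 × 0.9 × 0.25 × 0.35 × 0.25 = 0.008859375
repay: 0.55 × 0.4 × 0.3 × 0.35 × 0.3 = 0.00693
P(default | x) = 0.008859375 / 0.015789375 ≈ 0.5611

0.5611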